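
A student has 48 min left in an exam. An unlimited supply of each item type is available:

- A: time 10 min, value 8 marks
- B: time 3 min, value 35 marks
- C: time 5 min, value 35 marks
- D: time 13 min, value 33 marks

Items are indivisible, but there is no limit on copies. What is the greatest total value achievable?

560 marks

Best value-per-unit is B at 35/3, and filling with it alone uses time 16×3=48. No mix of the others beats 16×35 = 560.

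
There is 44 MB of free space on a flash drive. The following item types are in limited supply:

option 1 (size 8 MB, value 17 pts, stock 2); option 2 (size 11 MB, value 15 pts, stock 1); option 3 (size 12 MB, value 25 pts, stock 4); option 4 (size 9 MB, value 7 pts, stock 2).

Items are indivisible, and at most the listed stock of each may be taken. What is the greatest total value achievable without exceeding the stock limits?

92 pts

Top feasible selections:
- 1×option 1 + 3×option 3: size 44, value 92
- 2×option 1 + 2×option 3: size 40, value 84
- 1×option 1 + 1×option 2 + 2×option 3: size 43, value 82
- 3×option 3: size 36, value 75
Best: 92 pts.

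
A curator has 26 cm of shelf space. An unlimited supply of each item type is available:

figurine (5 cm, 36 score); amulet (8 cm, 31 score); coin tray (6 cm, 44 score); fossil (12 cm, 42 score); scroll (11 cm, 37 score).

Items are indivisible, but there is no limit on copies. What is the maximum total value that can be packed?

188 score

Best value-per-unit is coin tray at 44/6; filling with it alone gives 4×44 = 176.
Optimal mix: 4×figurine + 1×coin tray → length 26, value 188.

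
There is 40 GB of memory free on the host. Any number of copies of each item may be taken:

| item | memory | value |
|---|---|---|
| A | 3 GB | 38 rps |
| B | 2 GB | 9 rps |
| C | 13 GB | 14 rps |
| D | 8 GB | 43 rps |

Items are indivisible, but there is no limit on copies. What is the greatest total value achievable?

494 rps

Best value-per-unit is A at 38/3, and filling with it alone uses memory 13×3=39. No mix of the others beats 13×38 = 494.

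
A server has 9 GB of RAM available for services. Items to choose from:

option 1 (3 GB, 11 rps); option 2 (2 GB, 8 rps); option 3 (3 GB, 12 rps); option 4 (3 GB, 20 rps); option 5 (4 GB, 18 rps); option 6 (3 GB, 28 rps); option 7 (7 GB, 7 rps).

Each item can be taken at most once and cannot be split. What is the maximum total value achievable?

This is a 0/1 knapsack; check combinations near the capacity.
- option 3+option 4+option 6: memory 3+3+3=9, value 12+20+28=60
- option 1+option 4+option 6: memory 3+3+3=9, value 11+20+28=59
- option 2+option 4+option 6: memory 2+3+3=8, value 8+20+28=56
- option 2+option 5+option 6: memory 2+4+3=9, value 8+18+28=54
- option 1+option 3+option 6: memory 3+3+3=9, value 11+12+28=51
Best: 60 rps.

60 rps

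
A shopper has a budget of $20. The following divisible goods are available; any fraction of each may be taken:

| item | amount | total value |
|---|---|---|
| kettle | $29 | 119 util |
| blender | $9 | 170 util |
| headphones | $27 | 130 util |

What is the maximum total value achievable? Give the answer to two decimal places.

Take in order of value per unit:
- blender (170/9 per unit): all 9 → value 170, running total 170.00
- headphones (130/27 per unit): 11 of 27 → value 11×130/27 = 52.9630, running total 222.96
Total 222.96.

222.96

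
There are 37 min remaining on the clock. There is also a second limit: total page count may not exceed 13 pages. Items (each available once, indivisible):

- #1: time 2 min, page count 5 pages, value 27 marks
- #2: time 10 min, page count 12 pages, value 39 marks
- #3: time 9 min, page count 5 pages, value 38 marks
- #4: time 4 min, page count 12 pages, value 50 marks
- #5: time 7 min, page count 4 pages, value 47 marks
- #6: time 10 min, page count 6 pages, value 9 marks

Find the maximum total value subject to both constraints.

85 marks

Feasible sets respecting both limits:
- #3+#5: time 16, page count 9, value 85
- #1+#5: time 9, page count 9, value 74
- #1+#3: time 11, page count 10, value 65
Best: 85 marks.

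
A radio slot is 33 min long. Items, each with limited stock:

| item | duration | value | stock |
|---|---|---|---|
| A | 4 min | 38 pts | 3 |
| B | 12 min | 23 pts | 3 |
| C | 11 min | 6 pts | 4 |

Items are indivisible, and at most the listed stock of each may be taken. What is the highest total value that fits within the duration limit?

137 pts

Best selections within duration 33 and stock limits:
- 3×A + 1×B: duration 24, value 137
- 2×A + 2×B: duration 32, value 122
- 3×A + 1×C: duration 23, value 120
- 3×A: duration 12, value 114
Best: 137 pts.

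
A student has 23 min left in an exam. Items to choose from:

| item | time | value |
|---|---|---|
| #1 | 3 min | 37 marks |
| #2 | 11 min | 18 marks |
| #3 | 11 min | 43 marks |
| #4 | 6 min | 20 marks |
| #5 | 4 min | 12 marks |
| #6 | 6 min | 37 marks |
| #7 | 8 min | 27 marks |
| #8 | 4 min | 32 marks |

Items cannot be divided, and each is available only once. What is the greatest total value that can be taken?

138 marks

Check high-value combinations within 23 min:
- #1+#4+#5+#6+#8: time 3+6+4+6+4=23, value 37+20+12+37+32=138
- #1+#6+#7+#8: time 3+6+8+4=21, value 37+37+27+32=133
- #1+#4+#6+#8: time 3+6+6+4=19, value 37+20+37+32=126
- #1+#3+#5+#8: time 3+11+4+4=22, value 37+43+12+32=124
- #1+#4+#6+#7: time 3+6+6+8=23, value 37+20+37+27=121
Best: 138 marks.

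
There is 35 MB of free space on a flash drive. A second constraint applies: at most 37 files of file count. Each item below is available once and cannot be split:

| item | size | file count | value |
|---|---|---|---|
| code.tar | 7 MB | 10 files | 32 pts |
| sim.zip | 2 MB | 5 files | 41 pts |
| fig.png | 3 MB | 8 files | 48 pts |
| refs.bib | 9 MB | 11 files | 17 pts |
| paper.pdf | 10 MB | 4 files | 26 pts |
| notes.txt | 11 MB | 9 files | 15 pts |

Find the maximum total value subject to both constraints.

Feasible sets respecting both limits:
- code.tar+sim.zip+fig.png+paper.pdf+notes.txt: size 33, file count 36, value 162
- code.tar+sim.zip+fig.png+paper.pdf: size 22, file count 27, value 147
- sim.zip+fig.png+refs.bib+paper.pdf+notes.txt: size 35, file count 37, value 147
- code.tar+sim.zip+fig.png+refs.bib: size 21, file count 34, value 138
Best: 162 pts.

162 pts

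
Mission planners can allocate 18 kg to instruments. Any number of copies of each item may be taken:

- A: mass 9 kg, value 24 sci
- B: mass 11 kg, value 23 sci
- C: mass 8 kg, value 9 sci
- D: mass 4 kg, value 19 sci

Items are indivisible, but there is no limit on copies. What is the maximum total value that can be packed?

76 sci

Best value-per-unit is D at 19/4, and filling with it alone uses mass 4×4=16. No mix of the others beats 4×19 = 76.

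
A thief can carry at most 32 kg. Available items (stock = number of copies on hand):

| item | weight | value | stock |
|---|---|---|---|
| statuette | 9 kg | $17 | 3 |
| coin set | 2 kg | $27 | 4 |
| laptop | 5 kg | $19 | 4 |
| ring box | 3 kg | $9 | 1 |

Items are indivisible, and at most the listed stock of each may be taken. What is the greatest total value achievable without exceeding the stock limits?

$193

Best selections within weight 32 and stock limits:
- 4×coin set + 4×laptop + 1×ring box: weight 31, value 193
- 4×coin set + 4×laptop: weight 28, value 184
- 1×statuette + 4×coin set + 3×laptop: weight 32, value 182
- 4×coin set + 3×laptop + 1×ring box: weight 26, value 174
Best: $193.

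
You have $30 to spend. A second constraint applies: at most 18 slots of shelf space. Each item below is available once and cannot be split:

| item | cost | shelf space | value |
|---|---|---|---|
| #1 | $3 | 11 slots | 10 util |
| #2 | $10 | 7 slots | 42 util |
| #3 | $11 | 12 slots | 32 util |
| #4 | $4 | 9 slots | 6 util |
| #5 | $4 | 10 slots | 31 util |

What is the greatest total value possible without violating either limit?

Feasible sets respecting both limits:
- #2+#5: cost 14, shelf space 17, value 73
- #1+#2: cost 13, shelf space 18, value 52
- #2+#4: cost 14, shelf space 16, value 48
- #2: cost 10, shelf space 7, value 42
Best: 73 util.

73 util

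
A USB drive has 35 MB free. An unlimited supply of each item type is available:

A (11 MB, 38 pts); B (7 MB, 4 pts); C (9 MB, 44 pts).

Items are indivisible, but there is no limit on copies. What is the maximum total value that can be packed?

136 pts

Best value-per-unit is C at 44/9; filling with it alone gives 3×44 = 132.
Optimal mix: 1×B + 3×C → size 34, value 136.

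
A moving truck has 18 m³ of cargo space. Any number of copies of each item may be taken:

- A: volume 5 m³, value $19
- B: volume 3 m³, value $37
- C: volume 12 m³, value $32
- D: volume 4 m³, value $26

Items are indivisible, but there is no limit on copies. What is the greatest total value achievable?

Best value-per-unit is B at 37/3, and filling with it alone uses volume 6×3=18. No mix of the others beats 6×37 = 222.

$222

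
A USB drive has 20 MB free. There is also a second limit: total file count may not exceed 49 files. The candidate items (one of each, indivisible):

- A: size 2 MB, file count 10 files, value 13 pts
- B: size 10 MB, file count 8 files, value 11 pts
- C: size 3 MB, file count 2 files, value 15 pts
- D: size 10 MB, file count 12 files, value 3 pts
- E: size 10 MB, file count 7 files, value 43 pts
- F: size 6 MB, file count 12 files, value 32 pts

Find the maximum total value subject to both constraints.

Feasible sets respecting both limits:
- C+E+F: size 19, file count 21, value 90
- A+E+F: size 18, file count 29, value 88
- E+F: size 16, file count 19, value 75
Best: 90 pts.

90 pts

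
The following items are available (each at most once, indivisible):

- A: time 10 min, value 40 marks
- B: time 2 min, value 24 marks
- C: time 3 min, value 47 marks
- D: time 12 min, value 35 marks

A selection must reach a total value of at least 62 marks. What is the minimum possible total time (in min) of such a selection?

5

Subsets with value ≥ 62, sorted by total time:
- B+C: time 5, value 71
- A+B: time 12, value 64
Minimum time: 5 min.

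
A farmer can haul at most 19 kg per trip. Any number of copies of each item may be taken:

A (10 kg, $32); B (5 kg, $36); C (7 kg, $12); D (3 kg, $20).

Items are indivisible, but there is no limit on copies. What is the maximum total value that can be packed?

$132

Best value-per-unit is B at 36/5; filling with it alone gives 3×36 = 108.
Optimal mix: 2×B + 3×D → weight 19, value 132.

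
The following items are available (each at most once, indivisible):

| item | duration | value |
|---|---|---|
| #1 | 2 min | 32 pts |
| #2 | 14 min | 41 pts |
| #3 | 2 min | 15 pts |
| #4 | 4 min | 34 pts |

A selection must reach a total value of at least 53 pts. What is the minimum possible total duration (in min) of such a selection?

6

Subsets with value ≥ 53, sorted by total duration:
- #1+#4: duration 6, value 66
- #1+#3+#4: duration 8, value 81
- #1+#2: duration 16, value 73
Minimum duration: 6 min.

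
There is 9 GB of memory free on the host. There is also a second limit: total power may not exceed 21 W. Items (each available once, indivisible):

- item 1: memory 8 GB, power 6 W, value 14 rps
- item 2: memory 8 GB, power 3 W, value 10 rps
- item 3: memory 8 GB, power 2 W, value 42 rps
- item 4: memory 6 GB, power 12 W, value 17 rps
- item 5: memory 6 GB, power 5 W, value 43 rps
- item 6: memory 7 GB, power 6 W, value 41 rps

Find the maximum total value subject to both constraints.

Feasible sets respecting both limits:
- item 5: memory 6, power 5, value 43
- item 3: memory 8, power 2, value 42
- item 6: memory 7, power 6, value 41
- item 4: memory 6, power 12, value 17
Best: 43 rps.

43 rps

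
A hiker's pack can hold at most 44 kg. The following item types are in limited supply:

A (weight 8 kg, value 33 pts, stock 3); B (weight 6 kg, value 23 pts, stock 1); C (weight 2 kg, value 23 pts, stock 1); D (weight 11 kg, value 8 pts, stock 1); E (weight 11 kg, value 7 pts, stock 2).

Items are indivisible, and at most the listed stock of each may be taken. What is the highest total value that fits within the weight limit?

153 pts

Best selections within weight 44 and stock limits:
- 3×A + 1×B + 1×C + 1×D: weight 43, value 153
- 3×A + 1×B + 1×C + 1×E: weight 43, value 152
Best: 153 pts.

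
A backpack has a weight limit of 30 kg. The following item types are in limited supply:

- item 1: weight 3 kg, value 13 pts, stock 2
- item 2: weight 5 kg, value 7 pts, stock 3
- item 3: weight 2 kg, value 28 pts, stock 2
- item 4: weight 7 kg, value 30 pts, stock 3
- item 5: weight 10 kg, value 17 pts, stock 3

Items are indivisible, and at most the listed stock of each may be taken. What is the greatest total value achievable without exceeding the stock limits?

159 pts

Best selections within weight 30 and stock limits:
- 1×item 1 + 2×item 3 + 3×item 4: weight 28, value 159
- 1×item 2 + 2×item 3 + 3×item 4: weight 30, value 153
- 2×item 1 + 1×item 2 + 2×item 3 + 2×item 4: weight 29, value 149
- 2×item 3 + 3×item 4: weight 25, value 146
Best: 159 pts.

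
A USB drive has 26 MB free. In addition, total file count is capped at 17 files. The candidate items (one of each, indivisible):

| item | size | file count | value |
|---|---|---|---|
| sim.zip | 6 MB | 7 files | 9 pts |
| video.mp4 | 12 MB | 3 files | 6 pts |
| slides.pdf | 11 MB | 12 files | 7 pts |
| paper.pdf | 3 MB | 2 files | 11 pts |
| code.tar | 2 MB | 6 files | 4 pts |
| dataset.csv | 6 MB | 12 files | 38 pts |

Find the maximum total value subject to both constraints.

55 pts

Feasible sets respecting both limits:
- video.mp4+paper.pdf+dataset.csv: size 21, file count 17, value 55
- paper.pdf+dataset.csv: size 9, file count 14, value 49
- video.mp4+dataset.csv: size 18, file count 15, value 44
- dataset.csv: size 6, file count 12, value 38
Best: 55 pts.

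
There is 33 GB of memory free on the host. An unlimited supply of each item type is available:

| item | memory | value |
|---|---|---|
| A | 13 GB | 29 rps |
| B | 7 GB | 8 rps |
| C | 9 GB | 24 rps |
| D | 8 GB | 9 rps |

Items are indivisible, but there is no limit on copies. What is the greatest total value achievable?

77 rps

Best value-per-unit is C at 24/9; filling with it alone gives 3×24 = 72.
Optimal mix: 1×A + 2×C → memory 31, value 77.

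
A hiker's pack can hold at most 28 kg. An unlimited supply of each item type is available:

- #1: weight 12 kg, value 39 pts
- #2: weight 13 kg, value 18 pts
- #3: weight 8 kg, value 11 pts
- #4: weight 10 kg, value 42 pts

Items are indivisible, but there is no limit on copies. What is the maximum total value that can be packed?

Best value-per-unit is #4 at 42/10; filling with it alone gives 2×42 = 84.
Optimal mix: 1×#3 + 2×#4 → weight 28, value 95.

95 pts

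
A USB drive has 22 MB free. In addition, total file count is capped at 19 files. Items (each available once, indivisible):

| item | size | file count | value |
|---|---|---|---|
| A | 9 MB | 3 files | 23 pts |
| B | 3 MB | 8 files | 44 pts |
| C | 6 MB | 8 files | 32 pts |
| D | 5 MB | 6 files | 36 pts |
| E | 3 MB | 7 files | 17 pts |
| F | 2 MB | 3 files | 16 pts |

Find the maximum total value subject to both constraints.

Feasible sets respecting both limits:
- A+B+D: size 17, file count 17, value 103
- A+B+C: size 18, file count 19, value 99
- B+D+F: size 10, file count 17, value 96
- B+C+F: size 11, file count 19, value 92
Best: 103 pts.

103 pts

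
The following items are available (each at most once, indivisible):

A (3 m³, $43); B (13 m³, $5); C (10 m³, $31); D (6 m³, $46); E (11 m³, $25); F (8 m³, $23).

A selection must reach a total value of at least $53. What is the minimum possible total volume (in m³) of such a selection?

Subsets with value ≥ 53, sorted by total volume:
- A+D: volume 9, value 89
- A+F: volume 11, value 66
Minimum volume: 9 m³.

9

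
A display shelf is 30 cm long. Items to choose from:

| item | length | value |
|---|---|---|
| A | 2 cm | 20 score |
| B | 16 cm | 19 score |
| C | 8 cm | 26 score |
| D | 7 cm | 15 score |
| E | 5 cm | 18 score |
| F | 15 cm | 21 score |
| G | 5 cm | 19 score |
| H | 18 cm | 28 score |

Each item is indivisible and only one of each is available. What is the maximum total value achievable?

98 score

Check high-value combinations within 30 cm:
- A+C+D+E+G: length 2+8+7+5+5=27, value 20+26+15+18+19=98
- A+C+F+G: length 2+8+15+5=30, value 20+26+21+19=86
- A+C+E+F: length 2+8+5+15=30, value 20+26+18+21=85
- A+E+G+H: length 2+5+5+18=30, value 20+18+19+28=85
Best: 98 score.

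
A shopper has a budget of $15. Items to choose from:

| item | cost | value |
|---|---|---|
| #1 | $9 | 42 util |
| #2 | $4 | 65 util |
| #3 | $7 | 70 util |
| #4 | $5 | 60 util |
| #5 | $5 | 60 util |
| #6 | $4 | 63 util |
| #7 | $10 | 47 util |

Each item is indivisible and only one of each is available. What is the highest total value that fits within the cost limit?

198 util

This is a 0/1 knapsack; check combinations near the capacity.
- #2+#3+#6: cost 4+7+4=15, value 65+70+63=198
- #2+#4+#6: cost 4+5+4=13, value 65+60+63=188
- #2+#5+#6: cost 4+5+4=13, value 65+60+63=188
- #2+#4+#5: cost 4+5+5=14, value 65+60+60=185
- #4+#5+#6: cost 5+5+4=14, value 60+60+63=183
Best: 198 util.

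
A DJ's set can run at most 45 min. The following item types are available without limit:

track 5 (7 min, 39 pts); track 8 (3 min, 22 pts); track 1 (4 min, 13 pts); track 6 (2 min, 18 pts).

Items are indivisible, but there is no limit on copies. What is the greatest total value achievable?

Best value-per-unit is track 6 at 18/2; filling with it alone gives 22×18 = 396.
Optimal mix: 1×track 8 + 21×track 6 → duration 45, value 400.

400 pts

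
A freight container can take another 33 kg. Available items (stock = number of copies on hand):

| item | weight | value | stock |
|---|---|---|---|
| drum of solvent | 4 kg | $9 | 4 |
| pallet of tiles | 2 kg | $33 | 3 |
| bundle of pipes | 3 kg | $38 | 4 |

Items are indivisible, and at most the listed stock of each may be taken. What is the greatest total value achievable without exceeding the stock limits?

Best selections within weight 33 and stock limits:
- 3×drum of solvent + 3×pallet of tiles + 4×bundle of pipes: weight 30, value 278
- 2×drum of solvent + 3×pallet of tiles + 4×bundle of pipes: weight 26, value 269
- 1×drum of solvent + 3×pallet of tiles + 4×bundle of pipes: weight 22, value 260
Best: $278.

$278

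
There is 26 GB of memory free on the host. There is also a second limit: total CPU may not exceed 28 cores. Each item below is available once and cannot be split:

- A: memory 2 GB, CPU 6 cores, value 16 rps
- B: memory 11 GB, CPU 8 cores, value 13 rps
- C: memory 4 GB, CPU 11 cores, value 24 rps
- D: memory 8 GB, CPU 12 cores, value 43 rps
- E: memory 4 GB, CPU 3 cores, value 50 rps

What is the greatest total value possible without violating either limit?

Feasible sets respecting both limits:
- C+D+E: memory 16, CPU 26, value 117
- A+D+E: memory 14, CPU 21, value 109
- B+D+E: memory 23, CPU 23, value 106
- A+B+C+E: memory 21, CPU 28, value 103
Best: 117 rps.

117 rps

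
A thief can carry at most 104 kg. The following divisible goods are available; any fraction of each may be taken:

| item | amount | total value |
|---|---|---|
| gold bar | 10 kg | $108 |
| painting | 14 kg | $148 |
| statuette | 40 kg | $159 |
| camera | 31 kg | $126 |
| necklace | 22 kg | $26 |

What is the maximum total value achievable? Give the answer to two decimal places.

Take in order of value per unit:
- gold bar (108/10 per unit): all 10 → value 108, running total 108.00
- painting (148/14 per unit): all 14 → value 148, running total 256.00
- camera (126/31 per unit): all 31 → value 126, running total 382.00
- statuette (159/40 per unit): all 40 → value 159, running total 541.00
- necklace (26/22 per unit): 9 of 22 → value 9×26/22 = 10.6364, running total 551.64
Total 551.64.

551.64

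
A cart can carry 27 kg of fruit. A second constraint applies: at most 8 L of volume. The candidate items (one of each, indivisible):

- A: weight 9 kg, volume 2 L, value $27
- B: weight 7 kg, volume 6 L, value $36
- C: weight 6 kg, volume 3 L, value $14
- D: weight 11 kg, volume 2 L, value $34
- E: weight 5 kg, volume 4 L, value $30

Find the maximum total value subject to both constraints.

$91

Feasible sets respecting both limits:
- A+D+E: weight 25, volume 8, value 91
- A+C+D: weight 26, volume 7, value 75
- B+D: weight 18, volume 8, value 70
Best: $91.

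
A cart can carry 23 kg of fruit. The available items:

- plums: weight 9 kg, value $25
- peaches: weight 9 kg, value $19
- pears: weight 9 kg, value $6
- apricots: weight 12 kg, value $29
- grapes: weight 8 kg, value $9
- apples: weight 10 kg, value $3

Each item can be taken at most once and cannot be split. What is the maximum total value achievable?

Check high-value combinations within 23 kg:
- plums+apricots: weight 9+12=21, value 25+29=54
- peaches+apricots: weight 9+12=21, value 19+29=48
- plums+peaches: weight 9+9=18, value 25+19=44
- apricots+grapes: weight 12+8=20, value 29+9=38
- pears+apricots: weight 9+12=21, value 6+29=35
Best: $54.

$54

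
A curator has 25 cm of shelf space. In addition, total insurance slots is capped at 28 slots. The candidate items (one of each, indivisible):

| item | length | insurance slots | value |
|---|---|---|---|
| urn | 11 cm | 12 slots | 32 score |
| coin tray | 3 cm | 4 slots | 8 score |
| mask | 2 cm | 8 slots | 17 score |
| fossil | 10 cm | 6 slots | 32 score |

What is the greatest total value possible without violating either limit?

81 score

Feasible sets respecting both limits:
- urn+mask+fossil: length 23, insurance slots 26, value 81
- urn+coin tray+fossil: length 24, insurance slots 22, value 72
- urn+fossil: length 21, insurance slots 18, value 64
Best: 81 score.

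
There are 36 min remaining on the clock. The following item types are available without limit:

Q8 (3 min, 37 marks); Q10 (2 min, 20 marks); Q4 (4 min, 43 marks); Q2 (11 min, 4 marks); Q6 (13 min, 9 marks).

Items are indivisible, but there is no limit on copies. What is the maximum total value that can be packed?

Best value-per-unit is Q8 at 37/3, and filling with it alone uses time 12×3=36. No mix of the others beats 12×37 = 444.

444 marks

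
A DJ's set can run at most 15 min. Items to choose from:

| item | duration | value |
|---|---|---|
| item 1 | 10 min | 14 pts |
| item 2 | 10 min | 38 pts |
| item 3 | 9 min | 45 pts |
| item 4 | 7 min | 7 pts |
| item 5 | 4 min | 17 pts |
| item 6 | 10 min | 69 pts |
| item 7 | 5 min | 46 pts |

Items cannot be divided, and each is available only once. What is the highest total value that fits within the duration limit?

Check high-value combinations within 15 min:
- item 6+item 7: duration 10+5=15, value 69+46=115
- item 3+item 7: duration 9+5=14, value 45+46=91
- item 5+item 6: duration 4+10=14, value 17+69=86
Best: 115 pts.

115 pts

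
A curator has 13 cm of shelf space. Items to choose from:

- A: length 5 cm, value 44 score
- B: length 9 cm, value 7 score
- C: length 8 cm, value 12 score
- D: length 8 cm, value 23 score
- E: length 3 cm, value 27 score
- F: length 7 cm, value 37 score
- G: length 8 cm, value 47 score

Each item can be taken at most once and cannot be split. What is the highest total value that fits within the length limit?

91 score

This is a 0/1 knapsack; check combinations near the capacity.
- A+G: length 5+8=13, value 44+47=91
- A+F: length 5+7=12, value 44+37=81
- E+G: length 3+8=11, value 27+47=74
- A+E: length 5+3=8, value 44+27=71
- A+D: length 5+8=13, value 44+23=67
Best: 91 score.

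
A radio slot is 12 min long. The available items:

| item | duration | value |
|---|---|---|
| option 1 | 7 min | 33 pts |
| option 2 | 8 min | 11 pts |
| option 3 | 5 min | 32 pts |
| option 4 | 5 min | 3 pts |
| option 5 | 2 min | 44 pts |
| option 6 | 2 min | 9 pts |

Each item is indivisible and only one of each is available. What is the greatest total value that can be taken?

Check high-value combinations within 12 min:
- option 1+option 5+option 6: duration 7+2+2=11, value 33+44+9=86
- option 3+option 5+option 6: duration 5+2+2=9, value 32+44+9=85
- option 3+option 4+option 5: duration 5+5+2=12, value 32+3+44=79
Best: 86 pts.

86 pts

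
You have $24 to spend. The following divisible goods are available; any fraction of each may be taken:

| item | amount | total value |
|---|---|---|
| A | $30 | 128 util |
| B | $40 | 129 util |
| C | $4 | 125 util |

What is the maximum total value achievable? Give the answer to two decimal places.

Take in order of value per unit:
- C (125/4 per unit): all 4 → value 125, running total 125.00
- A (128/30 per unit): 20 of 30 → value 20×128/30 = 85.3333, running total 210.33
Total 210.33.

210.33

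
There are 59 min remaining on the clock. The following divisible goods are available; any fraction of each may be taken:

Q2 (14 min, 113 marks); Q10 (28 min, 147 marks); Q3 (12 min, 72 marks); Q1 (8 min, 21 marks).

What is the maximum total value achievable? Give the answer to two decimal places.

Take in order of value per unit:
- Q2 (113/14 per unit): all 14 → value 113, running total 113.00
- Q3 (72/12 per unit): all 12 → value 72, running total 185.00
- Q10 (147/28 per unit): all 28 → value 147, running total 332.00
- Q1 (21/8 per unit): 5 of 8 → value 5×21/8 = 13.1250, running total 345.13
Total 345.13.

345.13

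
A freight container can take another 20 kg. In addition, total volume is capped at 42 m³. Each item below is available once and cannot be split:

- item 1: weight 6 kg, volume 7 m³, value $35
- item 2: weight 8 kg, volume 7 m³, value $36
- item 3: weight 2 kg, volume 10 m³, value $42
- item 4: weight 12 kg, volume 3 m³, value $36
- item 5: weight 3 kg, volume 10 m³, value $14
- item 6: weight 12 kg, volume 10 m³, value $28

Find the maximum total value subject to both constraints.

$127

Feasible sets respecting both limits:
- item 1+item 2+item 3+item 5: weight 19, volume 34, value 127
- item 1+item 2+item 3: weight 16, volume 24, value 113
- item 1+item 3+item 4: weight 20, volume 20, value 113
- item 1+item 3+item 6: weight 20, volume 27, value 105
Best: $127.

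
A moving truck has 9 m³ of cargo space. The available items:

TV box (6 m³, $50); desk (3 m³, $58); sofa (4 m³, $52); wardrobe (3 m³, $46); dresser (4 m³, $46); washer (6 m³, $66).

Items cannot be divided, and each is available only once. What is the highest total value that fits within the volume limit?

$124

Check high-value combinations within 9 m³:
- desk+washer: volume 3+6=9, value 58+66=124
- wardrobe+washer: volume 3+6=9, value 46+66=112
- desk+sofa: volume 3+4=7, value 58+52=110
- TV box+desk: volume 6+3=9, value 50+58=108
- desk+wardrobe: volume 3+3=6, value 58+46=104
Best: $124.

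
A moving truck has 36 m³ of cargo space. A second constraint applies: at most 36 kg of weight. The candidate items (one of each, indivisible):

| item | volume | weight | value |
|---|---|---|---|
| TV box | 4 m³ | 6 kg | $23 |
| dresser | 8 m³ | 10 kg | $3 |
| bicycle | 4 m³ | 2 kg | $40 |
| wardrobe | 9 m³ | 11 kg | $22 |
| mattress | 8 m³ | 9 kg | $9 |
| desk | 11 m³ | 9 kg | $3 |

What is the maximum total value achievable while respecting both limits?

$94

Feasible sets respecting both limits:
- TV box+bicycle+wardrobe+mattress: volume 25, weight 28, value 94
- TV box+dresser+bicycle+wardrobe: volume 25, weight 29, value 88
- TV box+bicycle+wardrobe+desk: volume 28, weight 28, value 88
Best: $94.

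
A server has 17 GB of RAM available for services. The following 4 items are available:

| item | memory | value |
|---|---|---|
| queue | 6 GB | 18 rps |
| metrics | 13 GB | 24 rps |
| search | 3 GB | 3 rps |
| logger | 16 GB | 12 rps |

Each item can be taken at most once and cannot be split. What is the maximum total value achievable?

Check high-value combinations within 17 GB:
- metrics+search: memory 13+3=16, value 24+3=27
- metrics: memory 13, value 24
- queue+search: memory 6+3=9, value 18+3=21
- queue: memory 6, value 18
Best: 27 rps.

27 rps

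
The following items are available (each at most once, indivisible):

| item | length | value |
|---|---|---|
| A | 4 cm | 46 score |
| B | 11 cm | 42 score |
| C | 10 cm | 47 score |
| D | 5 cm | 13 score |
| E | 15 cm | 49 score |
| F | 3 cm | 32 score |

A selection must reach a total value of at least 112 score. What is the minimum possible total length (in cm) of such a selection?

17

Subsets with value ≥ 112, sorted by total length:
- A+C+F: length 17, value 125
- A+B+F: length 18, value 120
- A+C+D+F: length 22, value 138
Minimum length: 17 cm.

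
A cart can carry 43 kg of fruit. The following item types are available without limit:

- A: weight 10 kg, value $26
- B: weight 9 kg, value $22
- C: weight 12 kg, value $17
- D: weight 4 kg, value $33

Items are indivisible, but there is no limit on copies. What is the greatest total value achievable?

$330

Best value-per-unit is D at 33/4, and filling with it alone uses weight 10×4=40. No mix of the others beats 10×33 = 330.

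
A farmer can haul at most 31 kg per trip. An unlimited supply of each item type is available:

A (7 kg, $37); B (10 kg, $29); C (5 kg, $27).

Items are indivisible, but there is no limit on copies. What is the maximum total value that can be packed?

$165

Best value-per-unit is C at 27/5; filling with it alone gives 6×27 = 162.
Optimal mix: 3×A + 2×C → weight 31, value 165.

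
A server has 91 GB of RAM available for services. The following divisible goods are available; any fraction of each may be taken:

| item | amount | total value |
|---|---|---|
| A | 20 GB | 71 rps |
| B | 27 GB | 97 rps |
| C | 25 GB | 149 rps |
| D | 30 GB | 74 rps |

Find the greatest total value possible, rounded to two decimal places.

Take in order of value per unit:
- C (149/25 per unit): all 25 → value 149, running total 149.00
- B (97/27 per unit): all 27 → value 97, running total 246.00
- A (71/20 per unit): all 20 → value 71, running total 317.00
- D (74/30 per unit): 19 of 30 → value 19×74/30 = 46.8667, running total 363.87
Total 363.87.

363.87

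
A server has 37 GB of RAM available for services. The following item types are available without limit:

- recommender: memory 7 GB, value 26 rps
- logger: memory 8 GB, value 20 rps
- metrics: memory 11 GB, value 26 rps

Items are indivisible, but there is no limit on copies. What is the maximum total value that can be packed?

Best value-per-unit is recommender at 26/7, and filling with it alone uses memory 5×7=35. No mix of the others beats 5×26 = 130.

130 rps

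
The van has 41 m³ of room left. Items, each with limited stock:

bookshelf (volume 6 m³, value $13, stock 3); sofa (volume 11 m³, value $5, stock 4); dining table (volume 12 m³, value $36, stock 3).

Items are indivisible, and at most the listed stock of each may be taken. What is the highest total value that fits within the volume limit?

Top feasible selections:
- 3×dining table: volume 36, value 108
- 2×bookshelf + 2×dining table: volume 36, value 98
- 1×bookshelf + 1×sofa + 2×dining table: volume 41, value 90
Best: $108.

$108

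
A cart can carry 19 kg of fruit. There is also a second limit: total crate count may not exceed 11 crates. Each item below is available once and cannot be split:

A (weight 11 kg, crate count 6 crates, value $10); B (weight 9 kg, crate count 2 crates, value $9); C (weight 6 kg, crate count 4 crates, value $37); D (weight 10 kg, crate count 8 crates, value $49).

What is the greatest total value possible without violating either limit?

Feasible sets respecting both limits:
- B+D: weight 19, crate count 10, value 58
- D: weight 10, crate count 8, value 49
- A+C: weight 17, crate count 10, value 47
Best: $58.

$58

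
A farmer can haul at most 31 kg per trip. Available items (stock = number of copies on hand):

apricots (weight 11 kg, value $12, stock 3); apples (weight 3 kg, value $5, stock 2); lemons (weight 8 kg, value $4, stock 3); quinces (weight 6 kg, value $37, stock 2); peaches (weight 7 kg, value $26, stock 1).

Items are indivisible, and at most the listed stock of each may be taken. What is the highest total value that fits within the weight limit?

$112

Top feasible selections:
- 1×apricots + 2×quinces + 1×peaches: weight 30, value 112
- 2×apples + 2×quinces + 1×peaches: weight 25, value 110
Best: $112.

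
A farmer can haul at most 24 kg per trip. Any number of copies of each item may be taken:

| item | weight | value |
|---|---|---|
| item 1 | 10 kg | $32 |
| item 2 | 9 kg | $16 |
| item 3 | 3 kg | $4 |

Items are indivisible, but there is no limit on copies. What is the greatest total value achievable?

Best value-per-unit is item 1 at 32/10; filling with it alone gives 2×32 = 64.
Optimal mix: 2×item 1 + 1×item 3 → weight 23, value 68.

$68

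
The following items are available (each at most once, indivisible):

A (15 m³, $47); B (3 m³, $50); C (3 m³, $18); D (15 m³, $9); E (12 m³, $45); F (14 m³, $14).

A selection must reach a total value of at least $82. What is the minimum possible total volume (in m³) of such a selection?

15

Subsets with value ≥ 82, sorted by total volume:
- B+E: volume 15, value 95
- B+C+E: volume 18, value 113
- A+B: volume 18, value 97
Minimum volume: 15 m³.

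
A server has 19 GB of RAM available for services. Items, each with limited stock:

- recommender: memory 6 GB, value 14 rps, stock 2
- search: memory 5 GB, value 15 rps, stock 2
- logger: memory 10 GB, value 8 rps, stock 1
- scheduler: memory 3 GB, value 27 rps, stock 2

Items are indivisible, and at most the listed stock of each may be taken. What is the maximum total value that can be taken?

Best selections within memory 19 and stock limits:
- 2×search + 2×scheduler: memory 16, value 84
- 1×recommender + 1×search + 2×scheduler: memory 17, value 83
- 2×recommender + 2×scheduler: memory 18, value 82
Best: 84 rps.

84 rps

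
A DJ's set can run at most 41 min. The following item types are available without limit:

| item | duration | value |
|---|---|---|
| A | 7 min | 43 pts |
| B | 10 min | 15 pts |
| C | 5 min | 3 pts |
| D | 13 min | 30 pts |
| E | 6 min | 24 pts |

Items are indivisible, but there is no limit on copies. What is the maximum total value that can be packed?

239 pts

Best value-per-unit is A at 43/7; filling with it alone gives 5×43 = 215.
Optimal mix: 5×A + 1×E → duration 41, value 239.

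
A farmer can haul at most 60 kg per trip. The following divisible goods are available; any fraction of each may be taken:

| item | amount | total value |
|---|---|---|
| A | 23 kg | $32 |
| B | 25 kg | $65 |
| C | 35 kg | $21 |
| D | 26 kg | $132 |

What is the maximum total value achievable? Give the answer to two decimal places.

Take in order of value per unit:
- D (132/26 per unit): all 26 → value 132, running total 132.00
- B (65/25 per unit): all 25 → value 65, running total 197.00
- A (32/23 per unit): 9 of 23 → value 9×32/23 = 12.5217, running total 209.52
Total 209.52.

209.52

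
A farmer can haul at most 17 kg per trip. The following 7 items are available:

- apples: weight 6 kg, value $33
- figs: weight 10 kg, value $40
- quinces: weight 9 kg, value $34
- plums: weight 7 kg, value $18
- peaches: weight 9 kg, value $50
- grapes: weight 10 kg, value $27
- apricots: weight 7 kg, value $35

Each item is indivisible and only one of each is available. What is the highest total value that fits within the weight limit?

$85

Check high-value combinations within 17 kg:
- peaches+apricots: weight 9+7=16, value 50+35=85
- apples+peaches: weight 6+9=15, value 33+50=83
- figs+apricots: weight 10+7=17, value 40+35=75
- apples+figs: weight 6+10=16, value 33+40=73
- quinces+apricots: weight 9+7=16, value 34+35=69
Best: $85.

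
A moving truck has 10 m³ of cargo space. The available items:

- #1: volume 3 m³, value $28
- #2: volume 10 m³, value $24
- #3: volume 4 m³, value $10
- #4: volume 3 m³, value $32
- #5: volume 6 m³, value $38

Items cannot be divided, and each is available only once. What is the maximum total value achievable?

Check high-value combinations within 10 m³:
- #4+#5: volume 3+6=9, value 32+38=70
- #1+#3+#4: volume 3+4+3=10, value 28+10+32=70
- #1+#5: volume 3+6=9, value 28+38=66
Best: $70.

$70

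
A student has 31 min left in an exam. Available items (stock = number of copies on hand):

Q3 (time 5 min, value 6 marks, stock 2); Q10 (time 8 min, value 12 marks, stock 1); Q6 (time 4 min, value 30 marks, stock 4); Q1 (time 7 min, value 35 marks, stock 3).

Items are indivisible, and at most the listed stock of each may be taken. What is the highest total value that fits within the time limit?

Best selections within time 31 and stock limits:
- 4×Q6 + 2×Q1: time 30, value 190
- 1×Q10 + 4×Q6 + 1×Q1: time 31, value 167
Best: 190 marks.

190 marks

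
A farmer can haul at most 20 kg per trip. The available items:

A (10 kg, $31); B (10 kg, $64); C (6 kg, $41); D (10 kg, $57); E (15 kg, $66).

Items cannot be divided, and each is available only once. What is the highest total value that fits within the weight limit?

This is a 0/1 knapsack; check combinations near the capacity.
- B+D: weight 10+10=20, value 64+57=121
- B+C: weight 10+6=16, value 64+41=105
- C+D: weight 6+10=16, value 41+57=98
- A+B: weight 10+10=20, value 31+64=95
Best: $121.

$121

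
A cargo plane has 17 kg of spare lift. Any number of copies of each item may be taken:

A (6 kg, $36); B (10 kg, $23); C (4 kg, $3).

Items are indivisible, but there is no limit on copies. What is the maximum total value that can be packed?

Best value-per-unit is A at 36/6; filling with it alone gives 2×36 = 72.
Optimal mix: 2×A + 1×C → weight 16, value 75.

$75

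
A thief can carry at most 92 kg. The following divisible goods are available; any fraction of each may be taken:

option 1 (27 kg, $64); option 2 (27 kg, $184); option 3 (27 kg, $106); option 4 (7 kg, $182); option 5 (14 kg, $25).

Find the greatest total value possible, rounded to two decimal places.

543.14

Take in order of value per unit:
- option 4 (182/7 per unit): all 7 → value 182, running total 182.00
- option 2 (184/27 per unit): all 27 → value 184, running total 366.00
- option 3 (106/27 per unit): all 27 → value 106, running total 472.00
- option 1 (64/27 per unit): all 27 → value 64, running total 536.00
- option 5 (25/14 per unit): 4 of 14 → value 4×25/14 = 7.1429, running total 543.14
Total 543.14.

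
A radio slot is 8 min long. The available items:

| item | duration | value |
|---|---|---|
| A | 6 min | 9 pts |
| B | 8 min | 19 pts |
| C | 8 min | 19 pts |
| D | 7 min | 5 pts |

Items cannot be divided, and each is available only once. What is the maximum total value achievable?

19 pts

This is a 0/1 knapsack; check combinations near the capacity.
- B: duration 8, value 19
- C: duration 8, value 19
- A: duration 6, value 9
Best: 19 pts.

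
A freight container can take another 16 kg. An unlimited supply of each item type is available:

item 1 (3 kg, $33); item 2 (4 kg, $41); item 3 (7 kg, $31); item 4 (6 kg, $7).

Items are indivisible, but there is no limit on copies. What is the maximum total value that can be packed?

Best value-per-unit is item 1 at 33/3; filling with it alone gives 5×33 = 165.
Optimal mix: 4×item 1 + 1×item 2 → weight 16, value 173.

$173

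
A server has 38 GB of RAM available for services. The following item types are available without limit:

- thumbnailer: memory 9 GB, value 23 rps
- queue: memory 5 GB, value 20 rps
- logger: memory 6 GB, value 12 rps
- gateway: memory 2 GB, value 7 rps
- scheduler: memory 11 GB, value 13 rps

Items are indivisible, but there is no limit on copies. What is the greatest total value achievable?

148 rps

Best value-per-unit is queue at 20/5; filling with it alone gives 7×20 = 140.
Optimal mix: 6×queue + 4×gateway → memory 38, value 148.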